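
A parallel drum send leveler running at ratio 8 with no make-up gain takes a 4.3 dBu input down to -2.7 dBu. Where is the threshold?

Input is 8 dB above T (since output overshoot × R = input overshoot: (-2.7 − T)·8 = 4.3 − T gives T = -3.7 dBu).
Check: -3.7 + (4.3 − (-3.7))/8 = -3.7 + 1 = -2.7 dBu. ✓

-3.7 dBu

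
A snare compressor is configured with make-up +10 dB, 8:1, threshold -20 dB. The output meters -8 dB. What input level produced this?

-4 dB

Remove make-up: -8 − 10 = -18 dB.
Post-compression overshoot = -18 − (-20) = 2 dB.
Before 8:1 compression the overshoot was 2 × 8 = 16 dB, so input = -20 + 16 = -4 dB.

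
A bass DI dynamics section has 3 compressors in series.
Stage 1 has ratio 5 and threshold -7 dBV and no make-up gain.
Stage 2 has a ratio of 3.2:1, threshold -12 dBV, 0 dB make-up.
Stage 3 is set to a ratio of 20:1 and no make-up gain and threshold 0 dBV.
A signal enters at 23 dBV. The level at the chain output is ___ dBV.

-8.5625 dBV

Stage 1: 23 dBV is 30 dB over -7 dBV; at 5:1 that becomes 6 dB over, giving -1 dBV.
Stage 2: overshoot 11 dB → 11/3.2 = 3.4375 dB → -8.5625 dBV.
Stage 3: below threshold (-8.5625 ≤ 0); passes unchanged; output -8.5625 dBV.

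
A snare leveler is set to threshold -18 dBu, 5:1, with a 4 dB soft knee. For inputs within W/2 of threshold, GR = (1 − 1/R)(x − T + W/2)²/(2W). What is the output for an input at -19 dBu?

-19.1 dBu

x − T + W/2 = -19 − (-18) + 2 = 1.
GR = (1 − 1/5) × 1² / 8 = 0.8 × 1 / 8 = 0.1 dB.
Output = -19 − 0.1 = -19.1 dBu.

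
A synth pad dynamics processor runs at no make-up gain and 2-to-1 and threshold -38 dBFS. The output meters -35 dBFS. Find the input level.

-32 dBFS

Post-compression overshoot = -35 − (-38) = 3 dB.
Input overshoot = R × output overshoot = 6 dB → input = -38 + 6 = -32 dBFS.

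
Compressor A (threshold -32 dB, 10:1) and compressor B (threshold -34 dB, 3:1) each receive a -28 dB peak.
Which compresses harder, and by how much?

A: overshoot 4 dB → output overshoot 0.4 dB → GR 3.6 dB.
B: overshoot 6 dB → output overshoot 2 dB → GR 4 dB.
B reduces 0.4 dB more.

B, by 0.4 dB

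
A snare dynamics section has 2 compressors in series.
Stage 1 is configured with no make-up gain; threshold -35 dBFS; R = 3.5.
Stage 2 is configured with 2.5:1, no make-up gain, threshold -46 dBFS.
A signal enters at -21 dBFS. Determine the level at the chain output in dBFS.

Stage 1: 14 dB above -35 dBFS, reduced 3.5:1 to 4 dB above → -31 dBFS.
Stage 2: -31 dBFS is 15 dB over -46 dBFS; at 2.5:1 that becomes 6 dB over, giving -40 dBFS.

-40 dBFS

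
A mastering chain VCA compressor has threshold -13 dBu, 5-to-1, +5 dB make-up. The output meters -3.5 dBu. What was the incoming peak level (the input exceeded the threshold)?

9.5 dBu

Before make-up, the level was -3.5 − 5 = -8.5 dBu.
Post-compression overshoot = -8.5 − (-13) = 4.5 dB.
Before 5:1 compression the overshoot was 4.5 × 5 = 22.5 dB, so input = -13 + 22.5 = 9.5 dBu.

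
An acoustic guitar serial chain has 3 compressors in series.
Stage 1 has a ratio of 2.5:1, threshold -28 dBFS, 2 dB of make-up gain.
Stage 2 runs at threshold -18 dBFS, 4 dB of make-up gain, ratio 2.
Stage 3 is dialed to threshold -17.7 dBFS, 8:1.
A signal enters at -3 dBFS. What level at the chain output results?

Stage 1: 25 dB above -28 dBFS, reduced 2.5:1 to 10 dB above → -18 dBFS; +2 dB make-up → -16 dBFS.
Stage 2: -16 dBFS is 2 dB over -18 dBFS; at 2:1 that becomes 1 dB over, giving -17 dBFS; +4 dB make-up → -13 dBFS.
Stage 3: 4.7 dB above -17.7 dBFS, reduced 8:1 to 0.5875 dB above → -17.1125 dBFS.

-17.1125 dBFS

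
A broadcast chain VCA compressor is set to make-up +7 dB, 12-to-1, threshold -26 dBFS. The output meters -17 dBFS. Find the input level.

-2 dBFS

Before make-up, the level was -17 − 7 = -24 dBFS.
That's 2 dB above the -26 dBFS threshold.
Undo the ratio: input overshoot = 2 × 12 = 24 dB, giving input = -2 dBFS.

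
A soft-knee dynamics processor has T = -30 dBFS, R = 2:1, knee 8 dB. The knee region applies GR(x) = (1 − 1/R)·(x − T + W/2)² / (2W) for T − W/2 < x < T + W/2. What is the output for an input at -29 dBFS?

-29.78125 dBFS

x − T + W/2 = -29 − (-30) + 4 = 5.
GR = (1 − 1/2) × 5² / 16 = 0.5 × 25 / 16 = 0.78125 dB.
Output = -29 − 0.78125 = -29.78125 dBFS.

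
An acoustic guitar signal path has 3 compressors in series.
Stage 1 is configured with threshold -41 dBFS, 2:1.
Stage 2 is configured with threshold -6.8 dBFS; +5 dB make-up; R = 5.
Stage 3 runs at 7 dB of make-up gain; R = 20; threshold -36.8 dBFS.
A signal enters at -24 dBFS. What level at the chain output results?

-29.335 dBFS

Stage 1: -24 dBFS is 17 dB over -41 dBFS; at 2:1 that becomes 8.5 dB over, giving -32.5 dBFS.
Stage 2: -32.5 dBFS is at or below the -6.8 dBFS threshold — no compression; make-up brings it to -27.5 dBFS.
Stage 3: 9.3 dB above -36.8 dBFS, reduced 20:1 to 0.465 dB above → -36.335 dBFS; +7 dB make-up → -29.335 dBFS.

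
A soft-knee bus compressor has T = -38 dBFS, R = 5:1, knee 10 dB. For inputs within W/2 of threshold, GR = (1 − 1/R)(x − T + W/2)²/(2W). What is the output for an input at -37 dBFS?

x − T + W/2 = -37 − (-38) + 5 = 6.
GR = (1 − 1/5) × 6² / 20 = 0.8 × 36 / 20 = 1.44 dB.
Output = -37 − 1.44 = -38.44 dBFS.

-38.44 dBFS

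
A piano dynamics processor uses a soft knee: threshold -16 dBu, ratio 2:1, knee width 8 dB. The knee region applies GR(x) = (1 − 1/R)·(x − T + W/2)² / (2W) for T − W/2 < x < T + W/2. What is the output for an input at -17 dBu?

-17.28125 dBu

x − T + W/2 = -17 − (-16) + 4 = 3.
GR = (1 − 1/2) × 3² / 16 = 0.5 × 9 / 16 = 0.28125 dB.
Output = -17 − 0.28125 = -17.28125 dBu.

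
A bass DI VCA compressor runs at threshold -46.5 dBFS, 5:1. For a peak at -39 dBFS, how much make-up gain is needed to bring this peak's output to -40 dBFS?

Overshoot 7.5 dB → 7.5/5 = 1.5 dB after compression, so the compressed level is -46.5 + 1.5 = -45 dBFS.
Make-up = target − compressed = -40 − (-45) = 5 dB.

5 dB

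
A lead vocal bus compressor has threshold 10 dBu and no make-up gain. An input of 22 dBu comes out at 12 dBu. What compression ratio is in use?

Input overshoot = 22 − 10 = 12 dB; output overshoot = 12 − 10 = 2 dB.
Ratio = 12 / 2 = 6.

6:1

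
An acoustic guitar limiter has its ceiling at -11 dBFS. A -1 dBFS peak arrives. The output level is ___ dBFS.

A brickwall limiter is an ∞:1 compressor: any input above the ceiling is clamped to -11 dBFS.

-11 dBFS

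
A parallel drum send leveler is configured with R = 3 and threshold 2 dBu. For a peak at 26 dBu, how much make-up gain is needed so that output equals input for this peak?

16 dB

The peak compresses to 2 + 24/3 = 10 dBu.
To reach 26 dBu requires 26 − 10 = 16 dB of make-up.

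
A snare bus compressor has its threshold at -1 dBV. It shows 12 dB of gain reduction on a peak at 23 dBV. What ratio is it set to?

Input overshoot = 23 − (-1) = 24 dB.
Output overshoot = 24 − 12 = 12 dB.
Ratio = input overshoot / output overshoot = 24 / 12 = 2.

2:1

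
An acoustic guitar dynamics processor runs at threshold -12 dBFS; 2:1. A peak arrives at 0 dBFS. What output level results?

Overshoot: 0 − (-12) = 12 dB.
The 12 dB excess becomes 6 dB after 2:1 reduction.
That puts the output at -6 dBFS.

-6 dBFS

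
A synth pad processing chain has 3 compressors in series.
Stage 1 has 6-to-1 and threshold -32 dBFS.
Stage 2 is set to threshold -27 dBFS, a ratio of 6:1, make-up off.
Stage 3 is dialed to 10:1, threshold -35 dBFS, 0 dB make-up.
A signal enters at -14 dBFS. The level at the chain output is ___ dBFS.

-34.4 dBFS

Stage 1: -14 dBFS is 18 dB over -32 dBFS; at 6:1 that becomes 3 dB over, giving -29 dBFS.
Stage 2: -29 dBFS ≤ -27 dBFS, so stage 2 doesn't engage; output -29 dBFS.
Stage 3: -29 dBFS is 6 dB over -35 dBFS; at 10:1 that becomes 0.6 dB over, giving -34.4 dBFS.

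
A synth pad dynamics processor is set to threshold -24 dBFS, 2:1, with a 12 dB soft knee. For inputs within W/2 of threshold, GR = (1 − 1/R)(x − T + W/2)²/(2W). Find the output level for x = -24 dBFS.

-24.75 dBFS

x − T + W/2 = -24 − (-24) + 6 = 6.
GR = (1 − 1/2) × 6² / 24 = 0.5 × 36 / 24 = 0.75 dB.
Output = -24 − 0.75 = -24.75 dBFS.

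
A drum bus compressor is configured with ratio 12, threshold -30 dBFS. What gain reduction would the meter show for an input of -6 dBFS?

22 dB

-6 dBFS exceeds the threshold by 24 dB.
At 12:1, output sits 24/12 = 2 dB above threshold.
Gain reduction = 24 − 2 = 22 dB.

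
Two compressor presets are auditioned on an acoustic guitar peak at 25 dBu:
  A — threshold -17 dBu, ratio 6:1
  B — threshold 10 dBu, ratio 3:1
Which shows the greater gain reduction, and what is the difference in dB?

A, by 25 dB

A: 42 dB over, compressed to 7 dB over, so 35 dB of GR.
B: 15 dB over, compressed to 5 dB over, so 10 dB of GR.
A applies 25 dB more gain reduction.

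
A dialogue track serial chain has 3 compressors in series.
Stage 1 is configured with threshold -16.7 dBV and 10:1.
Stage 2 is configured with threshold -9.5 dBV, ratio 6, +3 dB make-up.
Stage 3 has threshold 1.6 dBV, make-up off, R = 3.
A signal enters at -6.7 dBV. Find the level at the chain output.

Stage 1: -6.7 dBV is 10 dB over -16.7 dBV; at 10:1 that becomes 1 dB over, giving -15.7 dBV.
Stage 2: -15.7 dBV is at or below the -9.5 dBV threshold — no compression; make-up brings it to -12.7 dBV.
Stage 3: below threshold (-12.7 ≤ 1.6); passes unchanged; output -12.7 dBV.

-12.7 dBV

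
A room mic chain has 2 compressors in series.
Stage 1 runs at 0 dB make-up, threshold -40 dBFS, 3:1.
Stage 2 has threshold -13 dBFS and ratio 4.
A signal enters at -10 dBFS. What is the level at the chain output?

Stage 1: -10 dBFS is 30 dB over -40 dBFS; at 3:1 that becomes 10 dB over, giving -30 dBFS.
Stage 2: -30 dBFS ≤ -13 dBFS, so stage 2 doesn't engage; output -30 dBFS.

-30 dBFS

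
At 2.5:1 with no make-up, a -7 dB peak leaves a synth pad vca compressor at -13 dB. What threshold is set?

Input is 10 dB above T (since output overshoot × R = input overshoot: (-13 − T)·2.5 = -7 − T gives T = -17 dB).
Check: -17 + (-7 − (-17))/2.5 = -17 + 4 = -13 dB. ✓

-17 dB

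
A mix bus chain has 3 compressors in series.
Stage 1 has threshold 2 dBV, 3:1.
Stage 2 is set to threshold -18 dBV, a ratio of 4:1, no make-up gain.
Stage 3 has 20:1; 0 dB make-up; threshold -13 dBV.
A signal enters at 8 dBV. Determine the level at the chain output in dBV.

Stage 1: overshoot 6 dB → 6/3 = 2 dB → 4 dBV.
Stage 2: overshoot 22 dB → 22/4 = 5.5 dB → -12.5 dBV.
Stage 3: overshoot 0.5 dB → 0.5/20 = 0.025 dB → -12.975 dBV.

-12.975 dBV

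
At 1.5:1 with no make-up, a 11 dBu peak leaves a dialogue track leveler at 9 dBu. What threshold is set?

Gain reduction = 11 − 9 = 2 dB; output overshoot = GR / (R − 1) = 2 / 0.5 = 4 dB.
Threshold = output − output overshoot = 9 − 4 = 5 dBu.

5 dBu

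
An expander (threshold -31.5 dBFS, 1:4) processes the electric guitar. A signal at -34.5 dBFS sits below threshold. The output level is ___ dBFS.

Undershoot = (-31.5) − (-34.5) = 3 dB.
At 1:4, that expands to 12 dB under threshold.
Output = -31.5 − 12 = -43.5 dBFS.

-43.5 dBFS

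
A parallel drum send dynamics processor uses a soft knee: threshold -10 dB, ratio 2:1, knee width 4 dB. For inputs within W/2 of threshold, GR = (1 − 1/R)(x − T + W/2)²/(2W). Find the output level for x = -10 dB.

-10.25 dB

x − T + W/2 = -10 − (-10) + 2 = 2.
GR = (1 − 1/2) × 2² / 8 = 0.5 × 4 / 8 = 0.25 dB.
Output = -10 − 0.25 = -10.25 dB.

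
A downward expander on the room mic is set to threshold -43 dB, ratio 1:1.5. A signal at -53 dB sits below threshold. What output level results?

Below threshold, a 1:1.5 expander applies gain = (1.5−1)×(T − x) of attenuation.
(1.5−1) × 10 = 5 dB, so output = -53 − 5 = -58 dB.

-58 dB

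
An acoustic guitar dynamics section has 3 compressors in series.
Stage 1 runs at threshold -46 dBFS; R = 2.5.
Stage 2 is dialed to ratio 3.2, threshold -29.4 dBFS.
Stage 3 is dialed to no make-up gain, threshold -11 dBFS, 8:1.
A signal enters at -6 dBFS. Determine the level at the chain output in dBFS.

Stage 1: overshoot 40 dB → 40/2.5 = 16 dB → -30 dBFS.
Stage 2: -30 dBFS ≤ -29.4 dBFS, so stage 2 doesn't engage; output -30 dBFS.
Stage 3: -30 dBFS is at or below the -11 dBFS threshold — no compression; output -30 dBFS.

-30 dBFS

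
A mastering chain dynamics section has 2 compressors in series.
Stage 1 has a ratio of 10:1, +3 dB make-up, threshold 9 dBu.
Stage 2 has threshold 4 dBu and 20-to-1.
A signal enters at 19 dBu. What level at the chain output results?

Stage 1: overshoot 10 dB → 10/10 = 1 dB → 10 dBu; +3 dB make-up → 13 dBu.
Stage 2: 13 dBu is 9 dB over 4 dBu; at 20:1 that becomes 0.45 dB over, giving 4.45 dBu.

4.45 dBu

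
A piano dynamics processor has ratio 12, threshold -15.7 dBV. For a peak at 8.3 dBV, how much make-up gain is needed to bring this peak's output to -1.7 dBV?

The peak compresses to -15.7 + 24/12 = -13.7 dBV.
To reach -1.7 dBV requires -1.7 − (-13.7) = 12 dB of make-up.

12 dB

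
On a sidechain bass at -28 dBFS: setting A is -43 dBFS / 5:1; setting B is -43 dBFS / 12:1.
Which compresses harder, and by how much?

B, by 1.75 dB

A: 15 dB over, compressed to 3 dB over, so 12 dB of GR.
B: 15 dB over, compressed to 1.25 dB over, so 13.75 dB of GR.
Difference: 1.75 dB in favour of B.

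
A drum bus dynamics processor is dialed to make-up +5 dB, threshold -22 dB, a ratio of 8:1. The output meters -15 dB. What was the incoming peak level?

-6 dB

Before make-up, the level was -15 − 5 = -20 dB.
The compressed level sits -20 − (-22) = 2 dB over threshold.
Before 8:1 compression the overshoot was 2 × 8 = 16 dB, so input = -22 + 16 = -6 dB.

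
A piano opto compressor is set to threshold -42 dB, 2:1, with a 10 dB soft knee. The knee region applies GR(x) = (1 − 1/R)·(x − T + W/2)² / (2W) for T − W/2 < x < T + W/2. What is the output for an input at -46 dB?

x − T + W/2 = -46 − (-42) + 5 = 1.
GR = (1 − 1/2) × 1² / 20 = 0.5 × 1 / 20 = 0.025 dB.
Output = -46 − 0.025 = -46.025 dB.

-46.025 dB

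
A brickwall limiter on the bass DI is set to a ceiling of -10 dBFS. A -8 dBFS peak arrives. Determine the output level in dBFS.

The limiter clamps the peak to its -10 dBFS ceiling.

-10 dBFS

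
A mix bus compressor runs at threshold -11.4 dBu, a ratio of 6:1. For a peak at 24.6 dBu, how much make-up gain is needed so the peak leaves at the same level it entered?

Overshoot 36 dB → 36/6 = 6 dB after compression, so the compressed level is -11.4 + 6 = -5.4 dBu.
Make-up = target − compressed = 24.6 − (-5.4) = 30 dB.

30 dB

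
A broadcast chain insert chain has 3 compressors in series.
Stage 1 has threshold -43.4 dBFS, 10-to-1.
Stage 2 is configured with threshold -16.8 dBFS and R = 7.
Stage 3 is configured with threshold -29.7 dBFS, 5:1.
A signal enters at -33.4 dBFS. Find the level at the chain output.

Stage 1: -33.4 dBFS is 10 dB over -43.4 dBFS; at 10:1 that becomes 1 dB over, giving -42.4 dBFS.
Stage 2: below threshold (-42.4 ≤ -16.8); passes unchanged; output -42.4 dBFS.
Stage 3: -42.4 dBFS is at or below the -29.7 dBFS threshold — no compression; output -42.4 dBFS.

-42.4 dBFS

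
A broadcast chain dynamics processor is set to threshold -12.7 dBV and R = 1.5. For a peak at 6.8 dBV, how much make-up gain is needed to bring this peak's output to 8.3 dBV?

8 dB

The peak compresses to -12.7 + 19.5/1.5 = 0.3 dBV.
To reach 8.3 dBV requires 8.3 − 0.3 = 8 dB of make-up.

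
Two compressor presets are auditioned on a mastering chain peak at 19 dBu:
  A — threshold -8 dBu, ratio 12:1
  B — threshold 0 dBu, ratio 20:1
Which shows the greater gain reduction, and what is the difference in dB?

A: overshoot 27 dB → output overshoot 2.25 dB → GR 24.75 dB.
B: overshoot 19 dB → output overshoot 0.95 dB → GR 18.05 dB.
A applies 6.7 dB more gain reduction.

A, by 6.7 dB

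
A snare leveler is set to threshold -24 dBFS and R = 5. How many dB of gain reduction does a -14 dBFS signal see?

The signal is 10 dB above threshold.
At 5:1, output sits 10/5 = 2 dB above threshold.
Gain reduction = 10 − 2 = 8 dB.

8 dB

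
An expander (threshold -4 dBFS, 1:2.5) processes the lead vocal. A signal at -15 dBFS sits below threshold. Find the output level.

-31.5 dBFS

The input is 11 dB below the -4 dBFS threshold.
A 1:2.5 expander multiplies undershoot by 2.5: 11 × 2.5 = 27.5 dB below threshold.
Output = -4 − 27.5 = -31.5 dBFS.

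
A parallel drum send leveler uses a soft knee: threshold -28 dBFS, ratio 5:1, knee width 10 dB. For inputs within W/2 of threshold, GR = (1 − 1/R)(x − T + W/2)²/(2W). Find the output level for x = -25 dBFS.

x − T + W/2 = -25 − (-28) + 5 = 8.
GR = (1 − 1/5) × 8² / 20 = 0.8 × 64 / 20 = 2.56 dB.
Output = -25 − 2.56 = -27.56 dBFS.

-27.56 dBFS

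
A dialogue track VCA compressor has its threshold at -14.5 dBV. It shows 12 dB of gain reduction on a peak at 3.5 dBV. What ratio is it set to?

3:1

Input overshoot = 3.5 − (-14.5) = 18 dB.
Output overshoot = 18 − 12 = 6 dB.
Ratio = input overshoot / output overshoot = 18 / 6 = 3.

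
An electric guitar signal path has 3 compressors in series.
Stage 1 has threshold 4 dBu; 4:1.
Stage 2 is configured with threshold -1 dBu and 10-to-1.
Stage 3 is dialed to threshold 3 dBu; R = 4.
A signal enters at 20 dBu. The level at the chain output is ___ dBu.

-0.1 dBu

Stage 1: overshoot 16 dB → 16/4 = 4 dB → 8 dBu.
Stage 2: 8 dBu is 9 dB over -1 dBu; at 10:1 that becomes 0.9 dB over, giving -0.1 dBu.
Stage 3: -0.1 dBu is at or below the 3 dBu threshold — no compression; output -0.1 dBu.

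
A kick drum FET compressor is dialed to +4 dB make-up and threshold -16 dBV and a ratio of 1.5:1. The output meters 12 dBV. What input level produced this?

20 dBV

Stripping the +4 dB make-up gives 8 dBV at the gain stage.
Post-compression overshoot = 8 − (-16) = 24 dB.
Before 1.5:1 compression the overshoot was 24 × 1.5 = 36 dB, so input = -16 + 36 = 20 dBV.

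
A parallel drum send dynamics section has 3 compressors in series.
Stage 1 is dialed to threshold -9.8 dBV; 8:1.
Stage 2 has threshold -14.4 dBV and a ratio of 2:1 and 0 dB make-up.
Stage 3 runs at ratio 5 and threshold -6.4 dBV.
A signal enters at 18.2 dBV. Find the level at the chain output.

-10.35 dBV

Stage 1: overshoot 28 dB → 28/8 = 3.5 dB → -6.3 dBV.
Stage 2: -6.3 dBV is 8.1 dB over -14.4 dBV; at 2:1 that becomes 4.05 dB over, giving -10.35 dBV.
Stage 3: below threshold (-10.35 ≤ -6.4); passes unchanged; output -10.35 dBV.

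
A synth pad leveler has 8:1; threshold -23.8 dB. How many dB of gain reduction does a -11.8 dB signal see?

10.5 dB

Overshoot = -11.8 − (-23.8) = 12 dB.
A 8:1 ratio leaves 1.5 dB of that excess.
So the signal is attenuated by 12 − 1.5 = 10.5 dB.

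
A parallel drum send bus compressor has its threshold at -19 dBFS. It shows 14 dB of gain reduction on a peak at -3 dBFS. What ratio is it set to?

8:1

Input overshoot = -3 − (-19) = 16 dB.
Output overshoot = 16 − 14 = 2 dB.
Ratio = input overshoot / output overshoot = 16 / 2 = 8.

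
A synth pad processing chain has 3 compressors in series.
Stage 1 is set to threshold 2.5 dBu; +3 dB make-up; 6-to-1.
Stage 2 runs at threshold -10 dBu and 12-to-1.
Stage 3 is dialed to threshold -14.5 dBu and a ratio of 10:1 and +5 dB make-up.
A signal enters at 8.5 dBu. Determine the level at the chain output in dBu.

-8.9125 dBu

Stage 1: 8.5 dBu is 6 dB over 2.5 dBu; at 6:1 that becomes 1 dB over, giving 3.5 dBu; +3 dB make-up → 6.5 dBu.
Stage 2: 6.5 dBu is 16.5 dB over -10 dBu; at 12:1 that becomes 1.375 dB over, giving -8.625 dBu.
Stage 3: overshoot 5.875 dB → 5.875/10 = 0.5875 dB → -13.9125 dBu; +5 dB make-up → -8.9125 dBu.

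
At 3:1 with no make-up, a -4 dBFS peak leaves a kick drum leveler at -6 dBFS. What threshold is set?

-7 dBFS

Input is 3 dB above T (since output overshoot × R = input overshoot: (-6 − T)·3 = -4 − T gives T = -7 dBFS).
Check: -7 + (-4 − (-7))/3 = -7 + 1 = -6 dBFS. ✓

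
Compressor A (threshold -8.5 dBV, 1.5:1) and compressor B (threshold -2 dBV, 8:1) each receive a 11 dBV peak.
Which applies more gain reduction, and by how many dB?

B, by 4.875 dB

A: GR = 19.5 − 19.5/1.5 = 6.5 dB.
B: GR = 13 − 13/8 = 11.375 dB.
B reduces 4.875 dB more.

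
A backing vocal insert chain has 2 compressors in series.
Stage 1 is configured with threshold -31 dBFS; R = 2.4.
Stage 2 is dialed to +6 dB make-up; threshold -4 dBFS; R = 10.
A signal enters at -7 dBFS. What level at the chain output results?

Stage 1: -7 dBFS is 24 dB over -31 dBFS; at 2.4:1 that becomes 10 dB over, giving -21 dBFS.
Stage 2: below threshold (-21 ≤ -4); passes unchanged; make-up brings it to -15 dBFS.

-15 dBFS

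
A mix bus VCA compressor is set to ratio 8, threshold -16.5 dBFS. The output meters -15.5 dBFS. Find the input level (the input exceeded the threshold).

-8.5 dBFS

Post-compression overshoot = -15.5 − (-16.5) = 1 dB.
Undo the ratio: input overshoot = 1 × 8 = 8 dB, giving input = -8.5 dBFS.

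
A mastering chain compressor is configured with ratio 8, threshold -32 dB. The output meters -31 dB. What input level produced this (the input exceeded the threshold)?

Post-compression overshoot = -31 − (-32) = 1 dB.
Undo the ratio: input overshoot = 1 × 8 = 8 dB, giving input = -24 dB.

-24 dB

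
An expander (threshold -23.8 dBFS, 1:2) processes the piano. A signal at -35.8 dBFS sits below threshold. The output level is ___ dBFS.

-47.8 dBFS

The input is 12 dB below the -23.8 dBFS threshold.
A 1:2 expander multiplies undershoot by 2: 12 × 2 = 24 dB below threshold.
Output = -23.8 − 24 = -47.8 dBFS.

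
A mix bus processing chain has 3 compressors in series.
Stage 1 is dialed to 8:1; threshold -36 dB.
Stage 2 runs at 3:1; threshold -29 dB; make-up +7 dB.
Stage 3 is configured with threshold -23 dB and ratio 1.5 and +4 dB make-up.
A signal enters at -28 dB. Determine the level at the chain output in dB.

-24 dB

Stage 1: overshoot 8 dB → 8/8 = 1 dB → -35 dB.
Stage 2: -35 dB ≤ -29 dB, so stage 2 doesn't engage; make-up brings it to -28 dB.
Stage 3: -28 dB is at or below the -23 dB threshold — no compression; make-up brings it to -24 dB.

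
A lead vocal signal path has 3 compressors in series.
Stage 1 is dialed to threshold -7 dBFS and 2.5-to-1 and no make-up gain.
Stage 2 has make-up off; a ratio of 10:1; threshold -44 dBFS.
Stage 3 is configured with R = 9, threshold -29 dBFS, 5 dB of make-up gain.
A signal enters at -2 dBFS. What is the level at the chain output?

-35.1 dBFS

Stage 1: 5 dB above -7 dBFS, reduced 2.5:1 to 2 dB above → -5 dBFS.
Stage 2: overshoot 39 dB → 39/10 = 3.9 dB → -40.1 dBFS.
Stage 3: -40.1 dBFS is at or below the -29 dBFS threshold — no compression; make-up brings it to -35.1 dBFS.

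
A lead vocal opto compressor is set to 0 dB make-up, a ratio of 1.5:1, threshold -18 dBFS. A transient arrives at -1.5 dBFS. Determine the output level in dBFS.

-1.5 dBFS sits 16.5 dB over threshold.
At 1.5:1 the overshoot is divided by 1.5, leaving 11 dB above threshold.
Output = -18 + 11 = -7 dBFS.

-7 dBFS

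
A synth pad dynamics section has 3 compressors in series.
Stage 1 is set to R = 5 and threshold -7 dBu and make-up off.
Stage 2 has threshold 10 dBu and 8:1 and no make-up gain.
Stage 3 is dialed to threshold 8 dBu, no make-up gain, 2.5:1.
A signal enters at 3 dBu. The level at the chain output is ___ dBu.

Stage 1: 10 dB above -7 dBu, reduced 5:1 to 2 dB above → -5 dBu.
Stage 2: -5 dBu ≤ 10 dBu, so stage 2 doesn't engage; output -5 dBu.
Stage 3: -5 dBu is at or below the 8 dBu threshold — no compression; output -5 dBu.

-5 dBu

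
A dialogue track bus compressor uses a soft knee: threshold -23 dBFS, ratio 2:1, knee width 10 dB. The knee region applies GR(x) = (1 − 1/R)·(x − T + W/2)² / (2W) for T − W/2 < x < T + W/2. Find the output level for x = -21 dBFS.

-22.225 dBFS

x − T + W/2 = -21 − (-23) + 5 = 7.
GR = (1 − 1/2) × 7² / 20 = 0.5 × 49 / 20 = 1.225 dB.
Output = -21 − 1.225 = -22.225 dBFS.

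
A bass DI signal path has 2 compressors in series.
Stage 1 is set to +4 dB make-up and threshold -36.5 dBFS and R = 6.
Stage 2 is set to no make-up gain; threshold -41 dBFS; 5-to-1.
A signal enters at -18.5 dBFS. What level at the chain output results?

-38.7 dBFS

Stage 1: overshoot 18 dB → 18/6 = 3 dB → -33.5 dBFS; +4 dB make-up → -29.5 dBFS.
Stage 2: -29.5 dBFS is 11.5 dB over -41 dBFS; at 5:1 that becomes 2.3 dB over, giving -38.7 dBFS.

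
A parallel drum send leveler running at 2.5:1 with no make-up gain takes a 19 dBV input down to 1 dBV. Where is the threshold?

-11 dBV

Gain reduction = 19 − 1 = 18 dB; output overshoot = GR / (R − 1) = 18 / 1.5 = 12 dB.
Threshold = output − output overshoot = 1 − 12 = -11 dBV.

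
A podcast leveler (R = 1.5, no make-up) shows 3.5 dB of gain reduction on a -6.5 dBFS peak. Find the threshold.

-17 dBFS

Let T be the threshold. Output overshoot = (input overshoot)/R, so -10 − T = (-6.5 − T)/1.5.
1.5·(-10 − T) = -6.5 − T → 0.5·T = -15 − (-6.5) = -8.5.
T = -8.5/0.5 = -17 dBFS.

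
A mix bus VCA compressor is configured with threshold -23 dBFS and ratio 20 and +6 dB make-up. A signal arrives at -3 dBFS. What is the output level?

Overshoot: -3 − (-23) = 20 dB.
20:1 compression reduces that to 20/20 = 1 dB over.
That puts the output at -22 dBFS; make-up adds 6 dB, giving -16 dBFS.

-16 dBFS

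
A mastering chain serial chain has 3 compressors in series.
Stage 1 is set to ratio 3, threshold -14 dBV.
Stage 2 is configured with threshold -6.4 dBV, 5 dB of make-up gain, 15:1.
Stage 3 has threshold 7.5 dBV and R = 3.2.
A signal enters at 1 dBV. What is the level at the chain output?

Stage 1: 1 dBV is 15 dB over -14 dBV; at 3:1 that becomes 5 dB over, giving -9 dBV.
Stage 2: -9 dBV is at or below the -6.4 dBV threshold — no compression; make-up brings it to -4 dBV.
Stage 3: -4 dBV is at or below the 7.5 dBV threshold — no compression; output -4 dBV.

-4 dBV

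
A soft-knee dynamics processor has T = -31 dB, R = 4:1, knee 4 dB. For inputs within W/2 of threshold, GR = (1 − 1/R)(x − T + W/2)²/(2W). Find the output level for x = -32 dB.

-32.09375 dB

x − T + W/2 = -32 − (-31) + 2 = 1.
GR = (1 − 1/4) × 1² / 8 = 0.75 × 1 / 8 = 0.09375 dB.
Output = -32 − 0.09375 = -32.09375 dB.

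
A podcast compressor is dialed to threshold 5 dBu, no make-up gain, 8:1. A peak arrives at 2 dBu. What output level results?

2 dBu is 3 dB below the 5 dBu threshold, so no gain reduction is applied.
Output = input = 2 dBu.

2 dBu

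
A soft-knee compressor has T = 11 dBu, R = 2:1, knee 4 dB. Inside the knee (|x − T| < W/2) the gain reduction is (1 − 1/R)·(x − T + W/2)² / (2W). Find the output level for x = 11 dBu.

x − T + W/2 = 11 − 11 + 2 = 2.
GR = (1 − 1/2) × 2² / 8 = 0.5 × 4 / 8 = 0.25 dB.
Output = 11 − 0.25 = 10.75 dBu.

10.75 dBu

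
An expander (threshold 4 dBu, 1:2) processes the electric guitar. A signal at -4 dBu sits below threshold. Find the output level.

-12 dBu

Below threshold, a 1:2 expander applies gain = (2−1)×(T − x) of attenuation.
(2−1) × 8 = 8 dB, so output = -4 − 8 = -12 dBu.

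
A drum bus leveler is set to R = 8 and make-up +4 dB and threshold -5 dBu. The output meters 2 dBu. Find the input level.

Stripping the +4 dB make-up gives -2 dBu at the gain stage.
That's 3 dB above the -5 dBu threshold.
Before 8:1 compression the overshoot was 3 × 8 = 24 dB, so input = -5 + 24 = 19 dBu.

19 dBu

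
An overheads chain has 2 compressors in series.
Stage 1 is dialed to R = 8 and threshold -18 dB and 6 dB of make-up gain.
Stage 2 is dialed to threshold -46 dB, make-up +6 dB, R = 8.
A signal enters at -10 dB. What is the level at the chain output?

Stage 1: 8 dB above -18 dB, reduced 8:1 to 1 dB above → -17 dB; +6 dB make-up → -11 dB.
Stage 2: 35 dB above -46 dB, reduced 8:1 to 4.375 dB above → -41.625 dB; +6 dB make-up → -35.625 dB.

-35.625 dB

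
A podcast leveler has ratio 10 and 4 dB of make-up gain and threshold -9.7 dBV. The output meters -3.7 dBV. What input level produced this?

10.3 dBV

Stripping the +4 dB make-up gives -7.7 dBV at the gain stage.
That's 2 dB above the -9.7 dBV threshold.
Input overshoot = R × output overshoot = 20 dB → input = -9.7 + 20 = 10.3 dBV.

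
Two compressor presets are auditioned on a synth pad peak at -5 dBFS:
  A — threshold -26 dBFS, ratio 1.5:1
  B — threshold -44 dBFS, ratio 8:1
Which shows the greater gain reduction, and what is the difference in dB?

B, by 27.125 dB

A: 21 dB over, compressed to 14 dB over, so 7 dB of GR.
B: 39 dB over, compressed to 4.875 dB over, so 34.125 dB of GR.
B applies 27.125 dB more gain reduction.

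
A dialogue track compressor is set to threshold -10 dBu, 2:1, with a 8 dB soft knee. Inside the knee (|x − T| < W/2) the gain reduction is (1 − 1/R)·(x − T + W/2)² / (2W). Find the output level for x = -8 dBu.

x − T + W/2 = -8 − (-10) + 4 = 6.
GR = (1 − 1/2) × 6² / 16 = 0.5 × 36 / 16 = 1.125 dB.
Output = -8 − 1.125 = -9.125 dBu.

-9.125 dBu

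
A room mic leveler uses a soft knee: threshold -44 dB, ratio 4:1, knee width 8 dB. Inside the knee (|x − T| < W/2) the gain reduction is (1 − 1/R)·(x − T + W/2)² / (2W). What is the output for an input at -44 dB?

-44.75 dB

x − T + W/2 = -44 − (-44) + 4 = 4.
GR = (1 − 1/4) × 4² / 16 = 0.75 × 16 / 16 = 0.75 dB.
Output = -44 − 0.75 = -44.75 dB.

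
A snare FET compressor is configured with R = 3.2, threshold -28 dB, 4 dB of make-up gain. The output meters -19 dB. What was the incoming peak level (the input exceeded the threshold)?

Stripping the +4 dB make-up gives -23 dB at the gain stage.
That's 5 dB above the -28 dB threshold.
Undo the ratio: input overshoot = 5 × 3.2 = 16 dB, giving input = -12 dB.

-12 dB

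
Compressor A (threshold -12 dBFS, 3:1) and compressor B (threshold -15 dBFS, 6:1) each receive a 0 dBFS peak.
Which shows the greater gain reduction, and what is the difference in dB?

B, by 4.5 dB

A: GR = 12 − 12/3 = 8 dB.
B: GR = 15 − 15/6 = 12.5 dB.
B reduces 4.5 dB more.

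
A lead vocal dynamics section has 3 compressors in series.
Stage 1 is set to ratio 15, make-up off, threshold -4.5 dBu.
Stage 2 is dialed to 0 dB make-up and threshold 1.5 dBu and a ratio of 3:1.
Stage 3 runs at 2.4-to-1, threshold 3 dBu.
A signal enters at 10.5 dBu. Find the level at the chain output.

-3.5 dBu

Stage 1: overshoot 15 dB → 15/15 = 1 dB → -3.5 dBu.
Stage 2: below threshold (-3.5 ≤ 1.5); passes unchanged; output -3.5 dBu.
Stage 3: -3.5 dBu is at or below the 3 dBu threshold — no compression; output -3.5 dBu.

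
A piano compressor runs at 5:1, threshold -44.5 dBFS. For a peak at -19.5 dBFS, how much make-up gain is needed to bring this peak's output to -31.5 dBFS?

8 dB

Overshoot 25 dB → 25/5 = 5 dB after compression, so the compressed level is -44.5 + 5 = -39.5 dBFS.
Make-up = target − compressed = -31.5 − (-39.5) = 8 dB.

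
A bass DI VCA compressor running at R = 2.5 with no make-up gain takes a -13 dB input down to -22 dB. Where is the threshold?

-28 dB

Input is 15 dB above T (since output overshoot × R = input overshoot: (-22 − T)·2.5 = -13 − T gives T = -28 dB).
Check: -28 + (-13 − (-28))/2.5 = -28 + 6 = -22 dB. ✓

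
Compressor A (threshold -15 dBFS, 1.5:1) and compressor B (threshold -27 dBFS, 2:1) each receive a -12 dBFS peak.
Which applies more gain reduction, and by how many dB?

A: overshoot 3 dB → output overshoot 2 dB → GR 1 dB.
B: overshoot 15 dB → output overshoot 7.5 dB → GR 7.5 dB.
B applies 6.5 dB more gain reduction.

B, by 6.5 dB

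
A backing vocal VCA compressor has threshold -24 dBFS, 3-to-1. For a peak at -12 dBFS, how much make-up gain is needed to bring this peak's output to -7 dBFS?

13 dB

Without make-up, output = threshold + overshoot/3 = -24 + 4 = -20 dBFS.
Gap to target: 13 dB.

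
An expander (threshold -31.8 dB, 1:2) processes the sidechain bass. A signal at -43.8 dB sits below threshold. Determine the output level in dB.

The input is 12 dB below the -31.8 dB threshold.
A 1:2 expander multiplies undershoot by 2: 12 × 2 = 24 dB below threshold.
Output = -31.8 − 24 = -55.8 dB.

-55.8 dB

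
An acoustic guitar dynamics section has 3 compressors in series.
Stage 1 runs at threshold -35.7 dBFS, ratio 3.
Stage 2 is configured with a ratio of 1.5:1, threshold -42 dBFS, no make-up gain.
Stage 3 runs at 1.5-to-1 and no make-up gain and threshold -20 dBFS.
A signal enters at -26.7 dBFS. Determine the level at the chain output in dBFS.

Stage 1: 9 dB above -35.7 dBFS, reduced 3:1 to 3 dB above → -32.7 dBFS.
Stage 2: 9.3 dB above -42 dBFS, reduced 1.5:1 to 6.2 dB above → -35.8 dBFS.
Stage 3: below threshold (-35.8 ≤ -20); passes unchanged; output -35.8 dBFS.

-35.8 dBFS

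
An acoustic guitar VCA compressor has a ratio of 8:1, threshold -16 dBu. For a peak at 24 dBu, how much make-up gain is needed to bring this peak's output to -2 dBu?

9 dB

The peak compresses to -16 + 40/8 = -11 dBu.
To reach -2 dBu requires -2 − (-11) = 9 dB of make-up.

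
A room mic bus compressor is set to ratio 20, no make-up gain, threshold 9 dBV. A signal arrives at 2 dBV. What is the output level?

2 dBV is 7 dB below the 9 dBV threshold, so no gain reduction is applied.
Output = input = 2 dBV.

2 dBV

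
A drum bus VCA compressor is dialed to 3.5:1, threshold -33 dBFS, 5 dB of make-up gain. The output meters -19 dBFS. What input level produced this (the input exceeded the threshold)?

-1.5 dBFS

Remove make-up: -19 − 5 = -24 dBFS.
The compressed level sits -24 − (-33) = 9 dB over threshold.
Undo the ratio: input overshoot = 9 × 3.5 = 31.5 dB, giving input = -1.5 dBFS.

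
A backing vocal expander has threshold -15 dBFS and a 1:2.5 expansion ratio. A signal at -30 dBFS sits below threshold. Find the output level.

-52.5 dBFS

Below threshold, a 1:2.5 expander applies gain = (2.5−1)×(T − x) of attenuation.
(2.5−1) × 15 = 22.5 dB, so output = -30 − 22.5 = -52.5 dBFS.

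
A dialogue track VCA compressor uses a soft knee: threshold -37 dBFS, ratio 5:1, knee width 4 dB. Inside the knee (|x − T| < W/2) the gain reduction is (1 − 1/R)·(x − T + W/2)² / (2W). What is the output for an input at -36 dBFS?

-36.9 dBFS

x − T + W/2 = -36 − (-37) + 2 = 3.
GR = (1 − 1/5) × 3² / 8 = 0.8 × 9 / 8 = 0.9 dB.
Output = -36 − 0.9 = -36.9 dBFS.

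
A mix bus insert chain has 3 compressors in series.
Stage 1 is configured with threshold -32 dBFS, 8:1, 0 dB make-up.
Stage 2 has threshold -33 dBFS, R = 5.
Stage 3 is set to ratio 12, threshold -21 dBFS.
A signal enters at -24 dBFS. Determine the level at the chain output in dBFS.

Stage 1: overshoot 8 dB → 8/8 = 1 dB → -31 dBFS.
Stage 2: overshoot 2 dB → 2/5 = 0.4 dB → -32.6 dBFS.
Stage 3: -32.6 dBFS is at or below the -21 dBFS threshold — no compression; output -32.6 dBFS.

-32.6 dBFS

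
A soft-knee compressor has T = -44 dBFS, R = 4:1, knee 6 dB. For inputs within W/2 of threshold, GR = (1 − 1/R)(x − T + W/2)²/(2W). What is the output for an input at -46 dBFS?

x − T + W/2 = -46 − (-44) + 3 = 1.
GR = (1 − 1/4) × 1² / 12 = 0.75 × 1 / 12 = 0.0625 dB.
Output = -46 − 0.0625 = -46.0625 dBFS.

-46.0625 dBFS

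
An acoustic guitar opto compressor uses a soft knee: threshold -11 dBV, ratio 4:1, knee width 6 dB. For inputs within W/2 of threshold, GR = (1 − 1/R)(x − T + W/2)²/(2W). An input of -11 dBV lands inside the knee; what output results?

-11.5625 dBV

x − T + W/2 = -11 − (-11) + 3 = 3.
GR = (1 − 1/4) × 3² / 12 = 0.75 × 9 / 12 = 0.5625 dB.
Output = -11 − 0.5625 = -11.5625 dBV.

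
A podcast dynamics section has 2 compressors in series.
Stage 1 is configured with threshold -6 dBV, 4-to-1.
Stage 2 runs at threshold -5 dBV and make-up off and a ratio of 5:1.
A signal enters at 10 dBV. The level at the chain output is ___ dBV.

Stage 1: 16 dB above -6 dBV, reduced 4:1 to 4 dB above → -2 dBV.
Stage 2: -2 dBV is 3 dB over -5 dBV; at 5:1 that becomes 0.6 dB over, giving -4.4 dBV.

-4.4 dBV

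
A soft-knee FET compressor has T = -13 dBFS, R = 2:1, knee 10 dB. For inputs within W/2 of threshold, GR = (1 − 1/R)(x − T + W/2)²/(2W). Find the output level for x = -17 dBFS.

x − T + W/2 = -17 − (-13) + 5 = 1.
GR = (1 − 1/2) × 1² / 20 = 0.5 × 1 / 20 = 0.025 dB.
Output = -17 − 0.025 = -17.025 dBFS.

-17.025 dBFS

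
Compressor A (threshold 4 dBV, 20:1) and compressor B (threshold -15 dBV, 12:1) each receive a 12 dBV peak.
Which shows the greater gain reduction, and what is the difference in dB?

B, by 17.15 dB

A: overshoot 8 dB → output overshoot 0.4 dB → GR 7.6 dB.
B: overshoot 27 dB → output overshoot 2.25 dB → GR 24.75 dB.
B applies 17.15 dB more gain reduction.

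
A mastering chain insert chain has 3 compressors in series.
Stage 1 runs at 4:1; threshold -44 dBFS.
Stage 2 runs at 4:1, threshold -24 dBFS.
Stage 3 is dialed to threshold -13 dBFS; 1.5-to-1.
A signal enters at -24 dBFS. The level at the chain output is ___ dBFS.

-39 dBFS

Stage 1: 20 dB above -44 dBFS, reduced 4:1 to 5 dB above → -39 dBFS.
Stage 2: -39 dBFS is at or below the -24 dBFS threshold — no compression; output -39 dBFS.
Stage 3: below threshold (-39 ≤ -13); passes unchanged; output -39 dBFS.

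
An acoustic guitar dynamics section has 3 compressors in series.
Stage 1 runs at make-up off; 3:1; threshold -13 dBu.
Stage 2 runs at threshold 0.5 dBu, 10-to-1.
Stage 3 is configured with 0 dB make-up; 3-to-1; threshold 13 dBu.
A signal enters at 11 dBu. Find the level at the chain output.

Stage 1: overshoot 24 dB → 24/3 = 8 dB → -5 dBu.
Stage 2: below threshold (-5 ≤ 0.5); passes unchanged; output -5 dBu.
Stage 3: -5 dBu ≤ 13 dBu, so stage 3 doesn't engage; output -5 dBu.

-5 dBu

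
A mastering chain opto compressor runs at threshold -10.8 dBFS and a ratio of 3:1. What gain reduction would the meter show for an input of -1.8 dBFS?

Overshoot = -1.8 − (-10.8) = 9 dB.
A 3:1 ratio leaves 3 dB of that excess.
So the signal is attenuated by 9 − 3 = 6 dB.

6 dB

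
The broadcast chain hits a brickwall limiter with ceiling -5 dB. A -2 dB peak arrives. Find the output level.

-5 dB

At ∞:1, everything above -5 dB is held at the ceiling.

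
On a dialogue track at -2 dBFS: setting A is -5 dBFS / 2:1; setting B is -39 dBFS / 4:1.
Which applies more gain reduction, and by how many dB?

B, by 26.25 dB

A: 3 dB over, compressed to 1.5 dB over, so 1.5 dB of GR.
B: 37 dB over, compressed to 9.25 dB over, so 27.75 dB of GR.
B applies 26.25 dB more gain reduction.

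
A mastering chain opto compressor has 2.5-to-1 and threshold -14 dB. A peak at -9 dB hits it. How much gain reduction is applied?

The signal is 5 dB above threshold.
At 2.5:1, output sits 5/2.5 = 2 dB above threshold.
So the signal is attenuated by 5 − 2 = 3 dB.

3 dB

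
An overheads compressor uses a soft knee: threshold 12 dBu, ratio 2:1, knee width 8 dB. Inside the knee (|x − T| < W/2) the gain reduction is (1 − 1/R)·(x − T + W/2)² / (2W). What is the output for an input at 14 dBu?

12.875 dBu

x − T + W/2 = 14 − 12 + 4 = 6.
GR = (1 − 1/2) × 6² / 16 = 0.5 × 36 / 16 = 1.125 dB.
Output = 14 − 1.125 = 12.875 dBu.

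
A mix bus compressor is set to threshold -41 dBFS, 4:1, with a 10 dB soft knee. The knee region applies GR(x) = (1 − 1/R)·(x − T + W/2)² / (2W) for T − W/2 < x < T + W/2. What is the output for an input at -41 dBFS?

-41.9375 dBFS

x − T + W/2 = -41 − (-41) + 5 = 5.
GR = (1 − 1/4) × 5² / 20 = 0.75 × 25 / 20 = 0.9375 dB.
Output = -41 − 0.9375 = -41.9375 dBFS.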